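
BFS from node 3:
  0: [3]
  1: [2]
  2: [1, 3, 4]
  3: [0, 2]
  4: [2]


Visit 3, enqueue [0, 2]
Visit 0, enqueue []
Visit 2, enqueue [1, 4]
Visit 1, enqueue []
Visit 4, enqueue []

BFS order: [3, 0, 2, 1, 4]


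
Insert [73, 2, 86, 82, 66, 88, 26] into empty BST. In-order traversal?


Insert 73: root
Insert 2: L from 73
Insert 86: R from 73
Insert 82: R from 73 -> L from 86
Insert 66: L from 73 -> R from 2
Insert 88: R from 73 -> R from 86
Insert 26: L from 73 -> R from 2 -> L from 66

In-order: [2, 26, 66, 73, 82, 86, 88]


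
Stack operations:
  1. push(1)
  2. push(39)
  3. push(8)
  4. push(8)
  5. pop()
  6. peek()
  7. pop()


push(1) -> [1]
push(39) -> [1, 39]
push(8) -> [1, 39, 8]
push(8) -> [1, 39, 8, 8]
pop()->8, [1, 39, 8]
peek()->8
pop()->8, [1, 39]

Final stack: [1, 39]


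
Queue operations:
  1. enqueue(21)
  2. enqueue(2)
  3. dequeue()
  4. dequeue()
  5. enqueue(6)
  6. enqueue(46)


enqueue(21) -> [21]
enqueue(2) -> [21, 2]
dequeue()->21, [2]
dequeue()->2, []
enqueue(6) -> [6]
enqueue(46) -> [6, 46]

Final queue: [6, 46]


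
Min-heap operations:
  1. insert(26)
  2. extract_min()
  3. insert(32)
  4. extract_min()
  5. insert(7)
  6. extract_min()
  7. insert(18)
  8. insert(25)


insert(26) -> [26]
extract_min()->26, []
insert(32) -> [32]
extract_min()->32, []
insert(7) -> [7]
extract_min()->7, []
insert(18) -> [18]
insert(25) -> [18, 25]

Final heap: [18, 25]


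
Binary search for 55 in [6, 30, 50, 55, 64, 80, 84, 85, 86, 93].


Step 1: lo=0, hi=9, mid=4, val=64
Step 2: lo=0, hi=3, mid=1, val=30
Step 3: lo=2, hi=3, mid=2, val=50
Step 4: lo=3, hi=3, mid=3, val=55

Found at index 3


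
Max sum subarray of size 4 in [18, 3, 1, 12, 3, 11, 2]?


[0:4]: 34
[1:5]: 19
[2:6]: 27
[3:7]: 28

Max: 34 at [0:4]


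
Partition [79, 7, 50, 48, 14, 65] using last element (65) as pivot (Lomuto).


Pivot: 65
  7 <= 65: swap -> [7, 79, 50, 48, 14, 65]
  50 <= 65: swap -> [7, 50, 79, 48, 14, 65]
  48 <= 65: swap -> [7, 50, 48, 79, 14, 65]
  14 <= 65: swap -> [7, 50, 48, 14, 79, 65]
Place pivot at 4: [7, 50, 48, 14, 65, 79]

Partitioned: [7, 50, 48, 14, 65, 79]


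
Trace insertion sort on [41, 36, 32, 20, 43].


Initial: [41, 36, 32, 20, 43]
Insert 36: [36, 41, 32, 20, 43]
Insert 32: [32, 36, 41, 20, 43]
Insert 20: [20, 32, 36, 41, 43]
Insert 43: [20, 32, 36, 41, 43]

Sorted: [20, 32, 36, 41, 43]


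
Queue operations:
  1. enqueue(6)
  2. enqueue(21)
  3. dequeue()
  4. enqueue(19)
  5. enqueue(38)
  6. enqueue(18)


enqueue(6) -> [6]
enqueue(21) -> [6, 21]
dequeue()->6, [21]
enqueue(19) -> [21, 19]
enqueue(38) -> [21, 19, 38]
enqueue(18) -> [21, 19, 38, 18]

Final queue: [21, 19, 38, 18]


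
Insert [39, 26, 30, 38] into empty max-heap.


Insert 39: [39]
Insert 26: [39, 26]
Insert 30: [39, 26, 30]
Insert 38: [39, 38, 30, 26]

Final heap: [39, 38, 30, 26]


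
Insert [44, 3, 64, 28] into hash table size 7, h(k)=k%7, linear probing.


Insert 44: h=2 -> slot 2
Insert 3: h=3 -> slot 3
Insert 64: h=1 -> slot 1
Insert 28: h=0 -> slot 0

Table: [28, 64, 44, 3, None, None, None]


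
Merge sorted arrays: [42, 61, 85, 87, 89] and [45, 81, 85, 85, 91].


Take 42 from A
Take 45 from B
Take 61 from A
Take 81 from B
Take 85 from A
Take 85 from B
Take 85 from B
Take 87 from A
Take 89 from A

Merged: [42, 45, 61, 81, 85, 85, 85, 87, 89, 91]


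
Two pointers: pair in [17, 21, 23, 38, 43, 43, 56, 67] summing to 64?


lo=0(17)+hi=7(67)=84
lo=0(17)+hi=6(56)=73
lo=0(17)+hi=5(43)=60
lo=1(21)+hi=5(43)=64

Yes: 21+43=64


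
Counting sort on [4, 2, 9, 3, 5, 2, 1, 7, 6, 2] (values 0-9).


Input: [4, 2, 9, 3, 5, 2, 1, 7, 6, 2]
Counts: [0, 1, 3, 1, 1, 1, 1, 1, 0, 1]

Sorted: [1, 2, 2, 2, 3, 4, 5, 6, 7, 9]


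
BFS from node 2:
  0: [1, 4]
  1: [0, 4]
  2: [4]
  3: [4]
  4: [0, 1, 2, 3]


Visit 2, enqueue [4]
Visit 4, enqueue [0, 1, 3]
Visit 0, enqueue []
Visit 1, enqueue []
Visit 3, enqueue []

BFS order: [2, 4, 0, 1, 3]


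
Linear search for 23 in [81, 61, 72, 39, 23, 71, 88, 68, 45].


i=0: 81!=23
i=1: 61!=23
i=2: 72!=23
i=3: 39!=23
i=4: 23==23 found!

Found at 4, 5 comps


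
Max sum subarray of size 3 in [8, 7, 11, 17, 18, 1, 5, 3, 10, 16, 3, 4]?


[0:3]: 26
[1:4]: 35
[2:5]: 46
[3:6]: 36
[4:7]: 24
[5:8]: 9
[6:9]: 18
[7:10]: 29
[8:11]: 29
[9:12]: 23

Max: 46 at [2:5]


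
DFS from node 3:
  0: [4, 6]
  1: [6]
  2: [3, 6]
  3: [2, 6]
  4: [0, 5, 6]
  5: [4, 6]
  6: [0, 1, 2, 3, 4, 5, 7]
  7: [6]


Visit 3, push [6, 2]
Visit 2, push [6]
Visit 6, push [7, 5, 4, 1, 0]
Visit 0, push [4]
Visit 4, push [5]
Visit 5, push []
Visit 1, push []
Visit 7, push []

DFS order: [3, 2, 6, 0, 4, 5, 1, 7]


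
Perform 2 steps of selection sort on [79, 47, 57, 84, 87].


Initial: [79, 47, 57, 84, 87]
Step 1: min=47 at 1
  Swap: [47, 79, 57, 84, 87]
Step 2: min=57 at 2
  Swap: [47, 57, 79, 84, 87]

After 2 steps: [47, 57, 79, 84, 87]


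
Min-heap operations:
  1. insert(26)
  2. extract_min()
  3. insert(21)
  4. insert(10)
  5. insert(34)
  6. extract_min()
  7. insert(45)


insert(26) -> [26]
extract_min()->26, []
insert(21) -> [21]
insert(10) -> [10, 21]
insert(34) -> [10, 21, 34]
extract_min()->10, [21, 34]
insert(45) -> [21, 34, 45]

Final heap: [21, 34, 45]


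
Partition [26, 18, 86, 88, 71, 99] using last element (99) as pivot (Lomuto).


Pivot: 99
  26 <= 99: advance i (no swap)
  18 <= 99: advance i (no swap)
  86 <= 99: advance i (no swap)
  88 <= 99: advance i (no swap)
  71 <= 99: advance i (no swap)
Place pivot at 5: [26, 18, 86, 88, 71, 99]

Partitioned: [26, 18, 86, 88, 71, 99]


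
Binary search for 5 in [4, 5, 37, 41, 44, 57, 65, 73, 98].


Step 1: lo=0, hi=8, mid=4, val=44
Step 2: lo=0, hi=3, mid=1, val=5

Found at index 1


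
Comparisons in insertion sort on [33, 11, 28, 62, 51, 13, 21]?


Algorithm: insertion sort
Input: [33, 11, 28, 62, 51, 13, 21]
Sorted: [11, 13, 21, 28, 33, 51, 62]

16


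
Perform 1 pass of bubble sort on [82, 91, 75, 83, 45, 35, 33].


Initial: [82, 91, 75, 83, 45, 35, 33]
Pass 1: [82, 75, 83, 45, 35, 33, 91] (5 swaps)

After 1 pass: [82, 75, 83, 45, 35, 33, 91]


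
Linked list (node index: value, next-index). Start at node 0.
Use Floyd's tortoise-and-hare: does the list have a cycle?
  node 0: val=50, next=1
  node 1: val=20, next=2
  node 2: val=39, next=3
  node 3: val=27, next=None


Floyd's tortoise (slow, +1) and hare (fast, +2):
  init: slow=0, fast=0
  step 1: slow=1, fast=2
  step 2: fast 2->3->None, no cycle

Cycle: no


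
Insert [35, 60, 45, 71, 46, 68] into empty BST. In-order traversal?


Insert 35: root
Insert 60: R from 35
Insert 45: R from 35 -> L from 60
Insert 71: R from 35 -> R from 60
Insert 46: R from 35 -> L from 60 -> R from 45
Insert 68: R from 35 -> R from 60 -> L from 71

In-order: [35, 45, 46, 60, 68, 71]


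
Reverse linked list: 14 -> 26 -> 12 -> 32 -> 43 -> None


Step 1: curr=14, set curr.next=prev(None) | reversed so far: 14
Step 2: curr=26, set curr.next=prev(14) | reversed so far: 26 -> 14
Step 3: curr=12, set curr.next=prev(26) | reversed so far: 12 -> 26 -> 14
Step 4: curr=32, set curr.next=prev(12) | reversed so far: 32 -> 12 -> 26 -> 14
Step 5: curr=43, set curr.next=prev(32) | reversed so far: 43 -> 32 -> 12 -> 26 -> 14

43 -> 32 -> 12 -> 26 -> 14 -> None


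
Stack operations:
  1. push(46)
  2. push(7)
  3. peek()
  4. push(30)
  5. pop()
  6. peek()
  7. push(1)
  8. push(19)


push(46) -> [46]
push(7) -> [46, 7]
peek()->7
push(30) -> [46, 7, 30]
pop()->30, [46, 7]
peek()->7
push(1) -> [46, 7, 1]
push(19) -> [46, 7, 1, 19]

Final stack: [46, 7, 1, 19]


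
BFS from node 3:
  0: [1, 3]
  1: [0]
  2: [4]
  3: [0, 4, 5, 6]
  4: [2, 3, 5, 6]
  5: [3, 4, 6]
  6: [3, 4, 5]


Visit 3, enqueue [0, 4, 5, 6]
Visit 0, enqueue [1]
Visit 4, enqueue [2]
Visit 5, enqueue []
Visit 6, enqueue []
Visit 1, enqueue []
Visit 2, enqueue []

BFS order: [3, 0, 4, 5, 6, 1, 2]


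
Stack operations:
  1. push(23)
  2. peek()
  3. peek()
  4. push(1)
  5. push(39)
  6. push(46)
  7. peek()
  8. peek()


push(23) -> [23]
peek()->23
peek()->23
push(1) -> [23, 1]
push(39) -> [23, 1, 39]
push(46) -> [23, 1, 39, 46]
peek()->46
peek()->46

Final stack: [23, 1, 39, 46]


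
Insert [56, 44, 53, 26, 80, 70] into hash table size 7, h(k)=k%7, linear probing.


Insert 56: h=0 -> slot 0
Insert 44: h=2 -> slot 2
Insert 53: h=4 -> slot 4
Insert 26: h=5 -> slot 5
Insert 80: h=3 -> slot 3
Insert 70: h=0, 1 probes -> slot 1

Table: [56, 70, 44, 80, 53, 26, None]


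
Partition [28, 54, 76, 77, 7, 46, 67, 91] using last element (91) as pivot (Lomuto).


Pivot: 91
  28 <= 91: advance i (no swap)
  54 <= 91: advance i (no swap)
  76 <= 91: advance i (no swap)
  77 <= 91: advance i (no swap)
  7 <= 91: advance i (no swap)
  46 <= 91: advance i (no swap)
  67 <= 91: advance i (no swap)
Place pivot at 7: [28, 54, 76, 77, 7, 46, 67, 91]

Partitioned: [28, 54, 76, 77, 7, 46, 67, 91]


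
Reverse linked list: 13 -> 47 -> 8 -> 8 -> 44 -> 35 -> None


Step 1: curr=13, set curr.next=prev(None) | reversed so far: 13
Step 2: curr=47, set curr.next=prev(13) | reversed so far: 47 -> 13
Step 3: curr=8, set curr.next=prev(47) | reversed so far: 8 -> 47 -> 13
Step 4: curr=8, set curr.next=prev(8) | reversed so far: 8 -> 8 -> 47 -> 13
Step 5: curr=44, set curr.next=prev(8) | reversed so far: 44 -> 8 -> 8 -> 47 -> 13
Step 6: curr=35, set curr.next=prev(44) | reversed so far: 35 -> 44 -> 8 -> 8 -> 47 -> 13

35 -> 44 -> 8 -> 8 -> 47 -> 13 -> None


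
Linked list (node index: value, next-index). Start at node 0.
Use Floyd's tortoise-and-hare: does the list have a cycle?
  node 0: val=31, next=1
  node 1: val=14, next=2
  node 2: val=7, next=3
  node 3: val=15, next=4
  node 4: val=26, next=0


Floyd's tortoise (slow, +1) and hare (fast, +2):
  init: slow=0, fast=0
  step 1: slow=1, fast=2
  step 2: slow=2, fast=4
  step 3: slow=3, fast=1
  step 4: slow=4, fast=3
  step 5: slow=0, fast=0
  slow == fast at node 0: cycle detected

Cycle: yes


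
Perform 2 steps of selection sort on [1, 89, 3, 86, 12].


Initial: [1, 89, 3, 86, 12]
Step 1: min=1 at 0
  Swap: [1, 89, 3, 86, 12]
Step 2: min=3 at 2
  Swap: [1, 3, 89, 86, 12]

After 2 steps: [1, 3, 89, 86, 12]


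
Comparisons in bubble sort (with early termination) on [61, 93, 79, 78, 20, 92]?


Algorithm: bubble sort (with early termination)
Input: [61, 93, 79, 78, 20, 92]
Sorted: [20, 61, 78, 79, 92, 93]

15


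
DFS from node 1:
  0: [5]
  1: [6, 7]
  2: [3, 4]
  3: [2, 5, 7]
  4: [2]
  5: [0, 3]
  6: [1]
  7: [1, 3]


Visit 1, push [7, 6]
Visit 6, push []
Visit 7, push [3]
Visit 3, push [5, 2]
Visit 2, push [4]
Visit 4, push []
Visit 5, push [0]
Visit 0, push []

DFS order: [1, 6, 7, 3, 2, 4, 5, 0]


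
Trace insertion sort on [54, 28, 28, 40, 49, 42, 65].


Initial: [54, 28, 28, 40, 49, 42, 65]
Insert 28: [28, 54, 28, 40, 49, 42, 65]
Insert 28: [28, 28, 54, 40, 49, 42, 65]
Insert 40: [28, 28, 40, 54, 49, 42, 65]
Insert 49: [28, 28, 40, 49, 54, 42, 65]
Insert 42: [28, 28, 40, 42, 49, 54, 65]
Insert 65: [28, 28, 40, 42, 49, 54, 65]

Sorted: [28, 28, 40, 42, 49, 54, 65]


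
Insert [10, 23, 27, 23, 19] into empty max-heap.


Insert 10: [10]
Insert 23: [23, 10]
Insert 27: [27, 10, 23]
Insert 23: [27, 23, 23, 10]
Insert 19: [27, 23, 23, 10, 19]

Final heap: [27, 23, 23, 10, 19]


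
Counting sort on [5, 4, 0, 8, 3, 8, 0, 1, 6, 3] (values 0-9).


Input: [5, 4, 0, 8, 3, 8, 0, 1, 6, 3]
Counts: [2, 1, 0, 2, 1, 1, 1, 0, 2, 0]

Sorted: [0, 0, 1, 3, 3, 4, 5, 6, 8, 8]


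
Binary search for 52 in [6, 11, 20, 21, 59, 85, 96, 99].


Step 1: lo=0, hi=7, mid=3, val=21
Step 2: lo=4, hi=7, mid=5, val=85
Step 3: lo=4, hi=4, mid=4, val=59

Not found


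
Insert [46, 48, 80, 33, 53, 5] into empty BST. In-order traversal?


Insert 46: root
Insert 48: R from 46
Insert 80: R from 46 -> R from 48
Insert 33: L from 46
Insert 53: R from 46 -> R from 48 -> L from 80
Insert 5: L from 46 -> L from 33

In-order: [5, 33, 46, 48, 53, 80]


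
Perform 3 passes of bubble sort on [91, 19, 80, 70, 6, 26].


Initial: [91, 19, 80, 70, 6, 26]
Pass 1: [19, 80, 70, 6, 26, 91] (5 swaps)
Pass 2: [19, 70, 6, 26, 80, 91] (3 swaps)
Pass 3: [19, 6, 26, 70, 80, 91] (2 swaps)

After 3 passes: [19, 6, 26, 70, 80, 91]


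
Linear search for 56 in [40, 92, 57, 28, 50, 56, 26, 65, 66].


i=0: 40!=56
i=1: 92!=56
i=2: 57!=56
i=3: 28!=56
i=4: 50!=56
i=5: 56==56 found!

Found at 5, 6 comps


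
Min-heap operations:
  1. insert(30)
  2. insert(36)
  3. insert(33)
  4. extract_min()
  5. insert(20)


insert(30) -> [30]
insert(36) -> [30, 36]
insert(33) -> [30, 36, 33]
extract_min()->30, [33, 36]
insert(20) -> [20, 36, 33]

Final heap: [20, 36, 33]


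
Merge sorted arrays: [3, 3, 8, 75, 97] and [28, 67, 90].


Take 3 from A
Take 3 from A
Take 8 from A
Take 28 from B
Take 67 from B
Take 75 from A
Take 90 from B

Merged: [3, 3, 8, 28, 67, 75, 90, 97]


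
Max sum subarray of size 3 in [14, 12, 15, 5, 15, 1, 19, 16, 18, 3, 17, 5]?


[0:3]: 41
[1:4]: 32
[2:5]: 35
[3:6]: 21
[4:7]: 35
[5:8]: 36
[6:9]: 53
[7:10]: 37
[8:11]: 38
[9:12]: 25

Max: 53 at [6:9]


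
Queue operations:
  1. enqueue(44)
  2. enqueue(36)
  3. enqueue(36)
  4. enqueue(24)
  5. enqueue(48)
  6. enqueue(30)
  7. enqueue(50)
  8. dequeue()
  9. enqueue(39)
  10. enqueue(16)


enqueue(44) -> [44]
enqueue(36) -> [44, 36]
enqueue(36) -> [44, 36, 36]
enqueue(24) -> [44, 36, 36, 24]
enqueue(48) -> [44, 36, 36, 24, 48]
enqueue(30) -> [44, 36, 36, 24, 48, 30]
enqueue(50) -> [44, 36, 36, 24, 48, 30, 50]
dequeue()->44, [36, 36, 24, 48, 30, 50]
enqueue(39) -> [36, 36, 24, 48, 30, 50, 39]
enqueue(16) -> [36, 36, 24, 48, 30, 50, 39, 16]

Final queue: [36, 36, 24, 48, 30, 50, 39, 16]


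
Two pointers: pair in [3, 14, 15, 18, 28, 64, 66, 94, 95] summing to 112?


lo=0(3)+hi=8(95)=98
lo=1(14)+hi=8(95)=109
lo=2(15)+hi=8(95)=110
lo=3(18)+hi=8(95)=113
lo=3(18)+hi=7(94)=112

Yes: 18+94=112


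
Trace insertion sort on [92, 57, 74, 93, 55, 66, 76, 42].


Initial: [92, 57, 74, 93, 55, 66, 76, 42]
Insert 57: [57, 92, 74, 93, 55, 66, 76, 42]
Insert 74: [57, 74, 92, 93, 55, 66, 76, 42]
Insert 93: [57, 74, 92, 93, 55, 66, 76, 42]
Insert 55: [55, 57, 74, 92, 93, 66, 76, 42]
Insert 66: [55, 57, 66, 74, 92, 93, 76, 42]
Insert 76: [55, 57, 66, 74, 76, 92, 93, 42]
Insert 42: [42, 55, 57, 66, 74, 76, 92, 93]

Sorted: [42, 55, 57, 66, 74, 76, 92, 93]


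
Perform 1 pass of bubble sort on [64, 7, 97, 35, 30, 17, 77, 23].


Initial: [64, 7, 97, 35, 30, 17, 77, 23]
Pass 1: [7, 64, 35, 30, 17, 77, 23, 97] (6 swaps)

After 1 pass: [7, 64, 35, 30, 17, 77, 23, 97]


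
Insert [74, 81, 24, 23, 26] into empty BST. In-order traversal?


Insert 74: root
Insert 81: R from 74
Insert 24: L from 74
Insert 23: L from 74 -> L from 24
Insert 26: L from 74 -> R from 24

In-order: [23, 24, 26, 74, 81]


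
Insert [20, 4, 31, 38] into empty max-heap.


Insert 20: [20]
Insert 4: [20, 4]
Insert 31: [31, 4, 20]
Insert 38: [38, 31, 20, 4]

Final heap: [38, 31, 20, 4]


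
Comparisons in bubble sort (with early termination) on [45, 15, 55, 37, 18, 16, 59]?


Algorithm: bubble sort (with early termination)
Input: [45, 15, 55, 37, 18, 16, 59]
Sorted: [15, 16, 18, 37, 45, 55, 59]

20


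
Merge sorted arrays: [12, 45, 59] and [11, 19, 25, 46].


Take 11 from B
Take 12 from A
Take 19 from B
Take 25 from B
Take 45 from A
Take 46 from B

Merged: [11, 12, 19, 25, 45, 46, 59]


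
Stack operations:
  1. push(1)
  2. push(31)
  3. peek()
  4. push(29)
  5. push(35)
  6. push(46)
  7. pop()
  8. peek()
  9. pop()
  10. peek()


push(1) -> [1]
push(31) -> [1, 31]
peek()->31
push(29) -> [1, 31, 29]
push(35) -> [1, 31, 29, 35]
push(46) -> [1, 31, 29, 35, 46]
pop()->46, [1, 31, 29, 35]
peek()->35
pop()->35, [1, 31, 29]
peek()->29

Final stack: [1, 31, 29]


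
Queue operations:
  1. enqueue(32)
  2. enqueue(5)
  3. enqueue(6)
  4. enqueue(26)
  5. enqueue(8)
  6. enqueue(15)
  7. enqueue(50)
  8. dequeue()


enqueue(32) -> [32]
enqueue(5) -> [32, 5]
enqueue(6) -> [32, 5, 6]
enqueue(26) -> [32, 5, 6, 26]
enqueue(8) -> [32, 5, 6, 26, 8]
enqueue(15) -> [32, 5, 6, 26, 8, 15]
enqueue(50) -> [32, 5, 6, 26, 8, 15, 50]
dequeue()->32, [5, 6, 26, 8, 15, 50]

Final queue: [5, 6, 26, 8, 15, 50]


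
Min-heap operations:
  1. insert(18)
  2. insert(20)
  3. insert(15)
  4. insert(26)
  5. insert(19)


insert(18) -> [18]
insert(20) -> [18, 20]
insert(15) -> [15, 20, 18]
insert(26) -> [15, 20, 18, 26]
insert(19) -> [15, 19, 18, 26, 20]

Final heap: [15, 19, 18, 26, 20]


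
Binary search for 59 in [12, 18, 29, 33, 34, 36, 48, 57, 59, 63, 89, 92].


Step 1: lo=0, hi=11, mid=5, val=36
Step 2: lo=6, hi=11, mid=8, val=59

Found at index 8


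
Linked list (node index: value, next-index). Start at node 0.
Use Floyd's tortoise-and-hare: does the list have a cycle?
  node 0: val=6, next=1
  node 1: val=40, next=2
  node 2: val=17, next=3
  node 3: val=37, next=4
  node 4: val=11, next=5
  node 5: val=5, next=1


Floyd's tortoise (slow, +1) and hare (fast, +2):
  init: slow=0, fast=0
  step 1: slow=1, fast=2
  step 2: slow=2, fast=4
  step 3: slow=3, fast=1
  step 4: slow=4, fast=3
  step 5: slow=5, fast=5
  slow == fast at node 5: cycle detected

Cycle: yes


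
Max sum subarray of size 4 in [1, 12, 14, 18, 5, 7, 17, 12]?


[0:4]: 45
[1:5]: 49
[2:6]: 44
[3:7]: 47
[4:8]: 41

Max: 49 at [1:5]


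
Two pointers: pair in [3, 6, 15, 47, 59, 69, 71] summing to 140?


lo=0(3)+hi=6(71)=74
lo=1(6)+hi=6(71)=77
lo=2(15)+hi=6(71)=86
lo=3(47)+hi=6(71)=118
lo=4(59)+hi=6(71)=130
lo=5(69)+hi=6(71)=140

Yes: 69+71=140


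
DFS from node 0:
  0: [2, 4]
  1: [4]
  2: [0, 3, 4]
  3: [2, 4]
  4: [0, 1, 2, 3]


Visit 0, push [4, 2]
Visit 2, push [4, 3]
Visit 3, push [4]
Visit 4, push [1]
Visit 1, push []

DFS order: [0, 2, 3, 4, 1]


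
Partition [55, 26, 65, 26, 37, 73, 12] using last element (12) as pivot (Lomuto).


Pivot: 12
Place pivot at 0: [12, 26, 65, 26, 37, 73, 55]

Partitioned: [12, 26, 65, 26, 37, 73, 55]


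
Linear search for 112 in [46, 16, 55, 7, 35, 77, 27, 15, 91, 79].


i=0: 46!=112
i=1: 16!=112
i=2: 55!=112
i=3: 7!=112
i=4: 35!=112
i=5: 77!=112
i=6: 27!=112
i=7: 15!=112
i=8: 91!=112
i=9: 79!=112

Not found, 10 comps


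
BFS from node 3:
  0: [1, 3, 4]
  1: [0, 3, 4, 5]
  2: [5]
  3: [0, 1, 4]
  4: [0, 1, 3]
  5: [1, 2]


Visit 3, enqueue [0, 1, 4]
Visit 0, enqueue []
Visit 1, enqueue [5]
Visit 4, enqueue []
Visit 5, enqueue [2]
Visit 2, enqueue []

BFS order: [3, 0, 1, 4, 5, 2]


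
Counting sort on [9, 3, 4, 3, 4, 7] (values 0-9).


Input: [9, 3, 4, 3, 4, 7]
Counts: [0, 0, 0, 2, 2, 0, 0, 1, 0, 1]

Sorted: [3, 3, 4, 4, 7, 9]


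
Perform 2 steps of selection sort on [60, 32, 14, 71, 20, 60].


Initial: [60, 32, 14, 71, 20, 60]
Step 1: min=14 at 2
  Swap: [14, 32, 60, 71, 20, 60]
Step 2: min=20 at 4
  Swap: [14, 20, 60, 71, 32, 60]

After 2 steps: [14, 20, 60, 71, 32, 60]


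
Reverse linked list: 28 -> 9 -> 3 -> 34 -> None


Step 1: curr=28, set curr.next=prev(None) | reversed so far: 28
Step 2: curr=9, set curr.next=prev(28) | reversed so far: 9 -> 28
Step 3: curr=3, set curr.next=prev(9) | reversed so far: 3 -> 9 -> 28
Step 4: curr=34, set curr.next=prev(3) | reversed so far: 34 -> 3 -> 9 -> 28

34 -> 3 -> 9 -> 28 -> None


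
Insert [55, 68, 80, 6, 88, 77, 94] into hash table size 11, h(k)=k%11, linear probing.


Insert 55: h=0 -> slot 0
Insert 68: h=2 -> slot 2
Insert 80: h=3 -> slot 3
Insert 6: h=6 -> slot 6
Insert 88: h=0, 1 probes -> slot 1
Insert 77: h=0, 4 probes -> slot 4
Insert 94: h=6, 1 probes -> slot 7

Table: [55, 88, 68, 80, 77, None, 6, 94, None, None, None]


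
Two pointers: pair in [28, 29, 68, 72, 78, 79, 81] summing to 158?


lo=0(28)+hi=6(81)=109
lo=1(29)+hi=6(81)=110
lo=2(68)+hi=6(81)=149
lo=3(72)+hi=6(81)=153
lo=4(78)+hi=6(81)=159
lo=4(78)+hi=5(79)=157

No pair found


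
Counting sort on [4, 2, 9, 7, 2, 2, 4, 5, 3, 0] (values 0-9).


Input: [4, 2, 9, 7, 2, 2, 4, 5, 3, 0]
Counts: [1, 0, 3, 1, 2, 1, 0, 1, 0, 1]

Sorted: [0, 2, 2, 2, 3, 4, 4, 5, 7, 9]


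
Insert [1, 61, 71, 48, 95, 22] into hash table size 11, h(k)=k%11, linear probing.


Insert 1: h=1 -> slot 1
Insert 61: h=6 -> slot 6
Insert 71: h=5 -> slot 5
Insert 48: h=4 -> slot 4
Insert 95: h=7 -> slot 7
Insert 22: h=0 -> slot 0

Table: [22, 1, None, None, 48, 71, 61, 95, None, None, None]


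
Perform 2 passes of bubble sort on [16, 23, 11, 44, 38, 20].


Initial: [16, 23, 11, 44, 38, 20]
Pass 1: [16, 11, 23, 38, 20, 44] (3 swaps)
Pass 2: [11, 16, 23, 20, 38, 44] (2 swaps)

After 2 passes: [11, 16, 23, 20, 38, 44]


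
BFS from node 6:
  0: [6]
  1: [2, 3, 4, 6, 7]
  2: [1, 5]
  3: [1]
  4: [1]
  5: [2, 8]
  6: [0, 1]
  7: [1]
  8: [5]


Visit 6, enqueue [0, 1]
Visit 0, enqueue []
Visit 1, enqueue [2, 3, 4, 7]
Visit 2, enqueue [5]
Visit 3, enqueue []
Visit 4, enqueue []
Visit 7, enqueue []
Visit 5, enqueue [8]
Visit 8, enqueue []

BFS order: [6, 0, 1, 2, 3, 4, 7, 5, 8]


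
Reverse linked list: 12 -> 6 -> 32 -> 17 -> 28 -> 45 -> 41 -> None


Step 1: curr=12, set curr.next=prev(None) | reversed so far: 12
Step 2: curr=6, set curr.next=prev(12) | reversed so far: 6 -> 12
Step 3: curr=32, set curr.next=prev(6) | reversed so far: 32 -> 6 -> 12
Step 4: curr=17, set curr.next=prev(32) | reversed so far: 17 -> 32 -> 6 -> 12
Step 5: curr=28, set curr.next=prev(17) | reversed so far: 28 -> 17 -> 32 -> 6 -> 12
Step 6: curr=45, set curr.next=prev(28) | reversed so far: 45 -> 28 -> 17 -> 32 -> 6 -> 12
Step 7: curr=41, set curr.next=prev(45) | reversed so far: 41 -> 45 -> 28 -> 17 -> 32 -> 6 -> 12

41 -> 45 -> 28 -> 17 -> 32 -> 6 -> 12 -> None


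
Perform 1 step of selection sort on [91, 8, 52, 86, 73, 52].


Initial: [91, 8, 52, 86, 73, 52]
Step 1: min=8 at 1
  Swap: [8, 91, 52, 86, 73, 52]

After 1 step: [8, 91, 52, 86, 73, 52]


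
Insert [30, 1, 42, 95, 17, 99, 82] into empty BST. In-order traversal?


Insert 30: root
Insert 1: L from 30
Insert 42: R from 30
Insert 95: R from 30 -> R from 42
Insert 17: L from 30 -> R from 1
Insert 99: R from 30 -> R from 42 -> R from 95
Insert 82: R from 30 -> R from 42 -> L from 95

In-order: [1, 17, 30, 42, 82, 95, 99]


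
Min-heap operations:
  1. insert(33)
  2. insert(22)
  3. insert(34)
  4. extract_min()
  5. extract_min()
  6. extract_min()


insert(33) -> [33]
insert(22) -> [22, 33]
insert(34) -> [22, 33, 34]
extract_min()->22, [33, 34]
extract_min()->33, [34]
extract_min()->34, []

Final heap: []


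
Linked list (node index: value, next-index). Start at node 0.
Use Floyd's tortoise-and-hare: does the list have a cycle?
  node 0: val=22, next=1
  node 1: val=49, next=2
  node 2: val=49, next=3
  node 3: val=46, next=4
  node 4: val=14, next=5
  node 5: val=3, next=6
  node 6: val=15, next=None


Floyd's tortoise (slow, +1) and hare (fast, +2):
  init: slow=0, fast=0
  step 1: slow=1, fast=2
  step 2: slow=2, fast=4
  step 3: slow=3, fast=6
  step 4: fast -> None, no cycle

Cycle: no


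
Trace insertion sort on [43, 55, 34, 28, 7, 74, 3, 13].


Initial: [43, 55, 34, 28, 7, 74, 3, 13]
Insert 55: [43, 55, 34, 28, 7, 74, 3, 13]
Insert 34: [34, 43, 55, 28, 7, 74, 3, 13]
Insert 28: [28, 34, 43, 55, 7, 74, 3, 13]
Insert 7: [7, 28, 34, 43, 55, 74, 3, 13]
Insert 74: [7, 28, 34, 43, 55, 74, 3, 13]
Insert 3: [3, 7, 28, 34, 43, 55, 74, 13]
Insert 13: [3, 7, 13, 28, 34, 43, 55, 74]

Sorted: [3, 7, 13, 28, 34, 43, 55, 74]


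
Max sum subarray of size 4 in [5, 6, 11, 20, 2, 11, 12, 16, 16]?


[0:4]: 42
[1:5]: 39
[2:6]: 44
[3:7]: 45
[4:8]: 41
[5:9]: 55

Max: 55 at [5:9]


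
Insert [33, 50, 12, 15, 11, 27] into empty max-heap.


Insert 33: [33]
Insert 50: [50, 33]
Insert 12: [50, 33, 12]
Insert 15: [50, 33, 12, 15]
Insert 11: [50, 33, 12, 15, 11]
Insert 27: [50, 33, 27, 15, 11, 12]

Final heap: [50, 33, 27, 15, 11, 12]


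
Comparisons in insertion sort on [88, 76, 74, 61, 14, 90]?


Algorithm: insertion sort
Input: [88, 76, 74, 61, 14, 90]
Sorted: [14, 61, 74, 76, 88, 90]

11


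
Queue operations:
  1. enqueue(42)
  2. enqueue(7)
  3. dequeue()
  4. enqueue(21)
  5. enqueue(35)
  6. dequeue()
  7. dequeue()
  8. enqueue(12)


enqueue(42) -> [42]
enqueue(7) -> [42, 7]
dequeue()->42, [7]
enqueue(21) -> [7, 21]
enqueue(35) -> [7, 21, 35]
dequeue()->7, [21, 35]
dequeue()->21, [35]
enqueue(12) -> [35, 12]

Final queue: [35, 12]


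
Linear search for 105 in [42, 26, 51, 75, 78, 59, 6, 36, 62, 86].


i=0: 42!=105
i=1: 26!=105
i=2: 51!=105
i=3: 75!=105
i=4: 78!=105
i=5: 59!=105
i=6: 6!=105
i=7: 36!=105
i=8: 62!=105
i=9: 86!=105

Not found, 10 comps


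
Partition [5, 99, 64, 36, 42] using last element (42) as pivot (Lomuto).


Pivot: 42
  5 <= 42: advance i (no swap)
  36 <= 42: swap -> [5, 36, 64, 99, 42]
Place pivot at 2: [5, 36, 42, 99, 64]

Partitioned: [5, 36, 42, 99, 64]


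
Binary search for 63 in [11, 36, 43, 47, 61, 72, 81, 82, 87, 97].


Step 1: lo=0, hi=9, mid=4, val=61
Step 2: lo=5, hi=9, mid=7, val=82
Step 3: lo=5, hi=6, mid=5, val=72

Not found


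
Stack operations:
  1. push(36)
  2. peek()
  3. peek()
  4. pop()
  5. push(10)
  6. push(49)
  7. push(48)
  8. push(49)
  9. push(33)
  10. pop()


push(36) -> [36]
peek()->36
peek()->36
pop()->36, []
push(10) -> [10]
push(49) -> [10, 49]
push(48) -> [10, 49, 48]
push(49) -> [10, 49, 48, 49]
push(33) -> [10, 49, 48, 49, 33]
pop()->33, [10, 49, 48, 49]

Final stack: [10, 49, 48, 49]


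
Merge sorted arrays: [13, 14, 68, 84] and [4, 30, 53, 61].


Take 4 from B
Take 13 from A
Take 14 from A
Take 30 from B
Take 53 from B
Take 61 from B

Merged: [4, 13, 14, 30, 53, 61, 68, 84]


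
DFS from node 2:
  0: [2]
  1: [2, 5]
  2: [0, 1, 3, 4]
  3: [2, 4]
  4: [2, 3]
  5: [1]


Visit 2, push [4, 3, 1, 0]
Visit 0, push []
Visit 1, push [5]
Visit 5, push []
Visit 3, push [4]
Visit 4, push []

DFS order: [2, 0, 1, 5, 3, 4]


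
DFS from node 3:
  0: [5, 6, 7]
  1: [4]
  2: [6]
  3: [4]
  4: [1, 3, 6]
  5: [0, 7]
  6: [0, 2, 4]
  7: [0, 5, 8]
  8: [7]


Visit 3, push [4]
Visit 4, push [6, 1]
Visit 1, push []
Visit 6, push [2, 0]
Visit 0, push [7, 5]
Visit 5, push [7]
Visit 7, push [8]
Visit 8, push []
Visit 2, push []

DFS order: [3, 4, 1, 6, 0, 5, 7, 8, 2]


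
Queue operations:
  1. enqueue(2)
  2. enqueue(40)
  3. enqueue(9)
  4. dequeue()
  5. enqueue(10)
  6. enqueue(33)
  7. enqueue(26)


enqueue(2) -> [2]
enqueue(40) -> [2, 40]
enqueue(9) -> [2, 40, 9]
dequeue()->2, [40, 9]
enqueue(10) -> [40, 9, 10]
enqueue(33) -> [40, 9, 10, 33]
enqueue(26) -> [40, 9, 10, 33, 26]

Final queue: [40, 9, 10, 33, 26]


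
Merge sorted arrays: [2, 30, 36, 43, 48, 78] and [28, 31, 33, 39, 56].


Take 2 from A
Take 28 from B
Take 30 from A
Take 31 from B
Take 33 from B
Take 36 from A
Take 39 from B
Take 43 from A
Take 48 from A
Take 56 from B

Merged: [2, 28, 30, 31, 33, 36, 39, 43, 48, 56, 78]


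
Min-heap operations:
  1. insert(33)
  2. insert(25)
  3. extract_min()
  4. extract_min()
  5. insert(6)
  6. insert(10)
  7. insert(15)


insert(33) -> [33]
insert(25) -> [25, 33]
extract_min()->25, [33]
extract_min()->33, []
insert(6) -> [6]
insert(10) -> [6, 10]
insert(15) -> [6, 10, 15]

Final heap: [6, 10, 15]


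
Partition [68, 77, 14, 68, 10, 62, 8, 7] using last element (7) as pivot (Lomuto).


Pivot: 7
Place pivot at 0: [7, 77, 14, 68, 10, 62, 8, 68]

Partitioned: [7, 77, 14, 68, 10, 62, 8, 68]


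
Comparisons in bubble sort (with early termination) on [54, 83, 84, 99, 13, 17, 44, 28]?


Algorithm: bubble sort (with early termination)
Input: [54, 83, 84, 99, 13, 17, 44, 28]
Sorted: [13, 17, 28, 44, 54, 83, 84, 99]

27


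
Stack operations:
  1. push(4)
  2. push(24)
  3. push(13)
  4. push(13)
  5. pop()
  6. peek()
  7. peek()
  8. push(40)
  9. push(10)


push(4) -> [4]
push(24) -> [4, 24]
push(13) -> [4, 24, 13]
push(13) -> [4, 24, 13, 13]
pop()->13, [4, 24, 13]
peek()->13
peek()->13
push(40) -> [4, 24, 13, 40]
push(10) -> [4, 24, 13, 40, 10]

Final stack: [4, 24, 13, 40, 10]


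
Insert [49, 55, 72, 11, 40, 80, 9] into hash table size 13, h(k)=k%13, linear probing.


Insert 49: h=10 -> slot 10
Insert 55: h=3 -> slot 3
Insert 72: h=7 -> slot 7
Insert 11: h=11 -> slot 11
Insert 40: h=1 -> slot 1
Insert 80: h=2 -> slot 2
Insert 9: h=9 -> slot 9

Table: [None, 40, 80, 55, None, None, None, 72, None, 9, 49, 11, None]


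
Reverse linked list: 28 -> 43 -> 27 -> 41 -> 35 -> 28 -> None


Step 1: curr=28, set curr.next=prev(None) | reversed so far: 28
Step 2: curr=43, set curr.next=prev(28) | reversed so far: 43 -> 28
Step 3: curr=27, set curr.next=prev(43) | reversed so far: 27 -> 43 -> 28
Step 4: curr=41, set curr.next=prev(27) | reversed so far: 41 -> 27 -> 43 -> 28
Step 5: curr=35, set curr.next=prev(41) | reversed so far: 35 -> 41 -> 27 -> 43 -> 28
Step 6: curr=28, set curr.next=prev(35) | reversed so far: 28 -> 35 -> 41 -> 27 -> 43 -> 28

28 -> 35 -> 41 -> 27 -> 43 -> 28 -> None


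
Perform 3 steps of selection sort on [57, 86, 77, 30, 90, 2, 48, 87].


Initial: [57, 86, 77, 30, 90, 2, 48, 87]
Step 1: min=2 at 5
  Swap: [2, 86, 77, 30, 90, 57, 48, 87]
Step 2: min=30 at 3
  Swap: [2, 30, 77, 86, 90, 57, 48, 87]
Step 3: min=48 at 6
  Swap: [2, 30, 48, 86, 90, 57, 77, 87]

After 3 steps: [2, 30, 48, 86, 90, 57, 77, 87]


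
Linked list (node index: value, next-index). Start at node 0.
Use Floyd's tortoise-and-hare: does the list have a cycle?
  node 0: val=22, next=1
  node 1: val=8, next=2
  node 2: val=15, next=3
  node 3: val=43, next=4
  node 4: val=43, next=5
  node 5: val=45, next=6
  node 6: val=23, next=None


Floyd's tortoise (slow, +1) and hare (fast, +2):
  init: slow=0, fast=0
  step 1: slow=1, fast=2
  step 2: slow=2, fast=4
  step 3: slow=3, fast=6
  step 4: fast -> None, no cycle

Cycle: no


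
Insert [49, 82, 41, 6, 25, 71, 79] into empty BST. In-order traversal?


Insert 49: root
Insert 82: R from 49
Insert 41: L from 49
Insert 6: L from 49 -> L from 41
Insert 25: L from 49 -> L from 41 -> R from 6
Insert 71: R from 49 -> L from 82
Insert 79: R from 49 -> L from 82 -> R from 71

In-order: [6, 25, 41, 49, 71, 79, 82]


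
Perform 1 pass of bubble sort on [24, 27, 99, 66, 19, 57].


Initial: [24, 27, 99, 66, 19, 57]
Pass 1: [24, 27, 66, 19, 57, 99] (3 swaps)

After 1 pass: [24, 27, 66, 19, 57, 99]


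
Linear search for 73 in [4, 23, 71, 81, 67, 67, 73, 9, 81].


i=0: 4!=73
i=1: 23!=73
i=2: 71!=73
i=3: 81!=73
i=4: 67!=73
i=5: 67!=73
i=6: 73==73 found!

Found at 6, 7 comps


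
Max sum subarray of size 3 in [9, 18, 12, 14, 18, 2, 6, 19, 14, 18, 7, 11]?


[0:3]: 39
[1:4]: 44
[2:5]: 44
[3:6]: 34
[4:7]: 26
[5:8]: 27
[6:9]: 39
[7:10]: 51
[8:11]: 39
[9:12]: 36

Max: 51 at [7:10]


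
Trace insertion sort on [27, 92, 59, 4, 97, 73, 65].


Initial: [27, 92, 59, 4, 97, 73, 65]
Insert 92: [27, 92, 59, 4, 97, 73, 65]
Insert 59: [27, 59, 92, 4, 97, 73, 65]
Insert 4: [4, 27, 59, 92, 97, 73, 65]
Insert 97: [4, 27, 59, 92, 97, 73, 65]
Insert 73: [4, 27, 59, 73, 92, 97, 65]
Insert 65: [4, 27, 59, 65, 73, 92, 97]

Sorted: [4, 27, 59, 65, 73, 92, 97]


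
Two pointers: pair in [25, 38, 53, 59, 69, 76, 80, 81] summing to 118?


lo=0(25)+hi=7(81)=106
lo=1(38)+hi=7(81)=119
lo=1(38)+hi=6(80)=118

Yes: 38+80=118


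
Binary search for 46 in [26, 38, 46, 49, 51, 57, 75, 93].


Step 1: lo=0, hi=7, mid=3, val=49
Step 2: lo=0, hi=2, mid=1, val=38
Step 3: lo=2, hi=2, mid=2, val=46

Found at index 2


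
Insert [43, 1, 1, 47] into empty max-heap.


Insert 43: [43]
Insert 1: [43, 1]
Insert 1: [43, 1, 1]
Insert 47: [47, 43, 1, 1]

Final heap: [47, 43, 1, 1]


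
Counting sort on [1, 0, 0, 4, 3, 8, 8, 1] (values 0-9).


Input: [1, 0, 0, 4, 3, 8, 8, 1]
Counts: [2, 2, 0, 1, 1, 0, 0, 0, 2, 0]

Sorted: [0, 0, 1, 1, 3, 4, 8, 8]


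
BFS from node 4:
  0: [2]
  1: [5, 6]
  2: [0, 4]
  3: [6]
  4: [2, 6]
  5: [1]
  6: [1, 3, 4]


Visit 4, enqueue [2, 6]
Visit 2, enqueue [0]
Visit 6, enqueue [1, 3]
Visit 0, enqueue []
Visit 1, enqueue [5]
Visit 3, enqueue []
Visit 5, enqueue []

BFS order: [4, 2, 6, 0, 1, 3, 5]


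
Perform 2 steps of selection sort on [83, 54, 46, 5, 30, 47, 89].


Initial: [83, 54, 46, 5, 30, 47, 89]
Step 1: min=5 at 3
  Swap: [5, 54, 46, 83, 30, 47, 89]
Step 2: min=30 at 4
  Swap: [5, 30, 46, 83, 54, 47, 89]

After 2 steps: [5, 30, 46, 83, 54, 47, 89]


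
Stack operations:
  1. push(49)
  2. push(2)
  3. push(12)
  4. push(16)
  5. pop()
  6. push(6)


push(49) -> [49]
push(2) -> [49, 2]
push(12) -> [49, 2, 12]
push(16) -> [49, 2, 12, 16]
pop()->16, [49, 2, 12]
push(6) -> [49, 2, 12, 6]

Final stack: [49, 2, 12, 6]


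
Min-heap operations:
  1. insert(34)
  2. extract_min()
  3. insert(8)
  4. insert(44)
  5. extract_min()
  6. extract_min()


insert(34) -> [34]
extract_min()->34, []
insert(8) -> [8]
insert(44) -> [8, 44]
extract_min()->8, [44]
extract_min()->44, []

Final heap: []


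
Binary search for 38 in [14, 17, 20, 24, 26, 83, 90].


Step 1: lo=0, hi=6, mid=3, val=24
Step 2: lo=4, hi=6, mid=5, val=83
Step 3: lo=4, hi=4, mid=4, val=26

Not found


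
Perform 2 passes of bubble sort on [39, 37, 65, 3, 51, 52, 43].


Initial: [39, 37, 65, 3, 51, 52, 43]
Pass 1: [37, 39, 3, 51, 52, 43, 65] (5 swaps)
Pass 2: [37, 3, 39, 51, 43, 52, 65] (2 swaps)

After 2 passes: [37, 3, 39, 51, 43, 52, 65]


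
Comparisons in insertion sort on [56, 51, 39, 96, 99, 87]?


Algorithm: insertion sort
Input: [56, 51, 39, 96, 99, 87]
Sorted: [39, 51, 56, 87, 96, 99]

8


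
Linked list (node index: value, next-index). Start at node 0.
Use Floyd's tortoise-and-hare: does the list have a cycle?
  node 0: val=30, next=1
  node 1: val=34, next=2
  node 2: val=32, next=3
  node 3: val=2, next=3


Floyd's tortoise (slow, +1) and hare (fast, +2):
  init: slow=0, fast=0
  step 1: slow=1, fast=2
  step 2: slow=2, fast=3
  step 3: slow=3, fast=3
  slow == fast at node 3: cycle detected

Cycle: yes


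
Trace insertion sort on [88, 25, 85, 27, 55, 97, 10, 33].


Initial: [88, 25, 85, 27, 55, 97, 10, 33]
Insert 25: [25, 88, 85, 27, 55, 97, 10, 33]
Insert 85: [25, 85, 88, 27, 55, 97, 10, 33]
Insert 27: [25, 27, 85, 88, 55, 97, 10, 33]
Insert 55: [25, 27, 55, 85, 88, 97, 10, 33]
Insert 97: [25, 27, 55, 85, 88, 97, 10, 33]
Insert 10: [10, 25, 27, 55, 85, 88, 97, 33]
Insert 33: [10, 25, 27, 33, 55, 85, 88, 97]

Sorted: [10, 25, 27, 33, 55, 85, 88, 97]


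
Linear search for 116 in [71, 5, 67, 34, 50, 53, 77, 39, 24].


i=0: 71!=116
i=1: 5!=116
i=2: 67!=116
i=3: 34!=116
i=4: 50!=116
i=5: 53!=116
i=6: 77!=116
i=7: 39!=116
i=8: 24!=116

Not found, 9 comps


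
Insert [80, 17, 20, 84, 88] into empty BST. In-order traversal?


Insert 80: root
Insert 17: L from 80
Insert 20: L from 80 -> R from 17
Insert 84: R from 80
Insert 88: R from 80 -> R from 84

In-order: [17, 20, 80, 84, 88]


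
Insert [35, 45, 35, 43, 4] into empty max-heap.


Insert 35: [35]
Insert 45: [45, 35]
Insert 35: [45, 35, 35]
Insert 43: [45, 43, 35, 35]
Insert 4: [45, 43, 35, 35, 4]

Final heap: [45, 43, 35, 35, 4]


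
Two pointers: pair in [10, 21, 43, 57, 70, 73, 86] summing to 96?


lo=0(10)+hi=6(86)=96

Yes: 10+86=96


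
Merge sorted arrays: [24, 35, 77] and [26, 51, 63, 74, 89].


Take 24 from A
Take 26 from B
Take 35 from A
Take 51 from B
Take 63 from B
Take 74 from B
Take 77 from A

Merged: [24, 26, 35, 51, 63, 74, 77, 89]


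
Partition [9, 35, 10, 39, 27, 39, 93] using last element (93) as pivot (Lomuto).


Pivot: 93
  9 <= 93: advance i (no swap)
  35 <= 93: advance i (no swap)
  10 <= 93: advance i (no swap)
  39 <= 93: advance i (no swap)
  27 <= 93: advance i (no swap)
  39 <= 93: advance i (no swap)
Place pivot at 6: [9, 35, 10, 39, 27, 39, 93]

Partitioned: [9, 35, 10, 39, 27, 39, 93]


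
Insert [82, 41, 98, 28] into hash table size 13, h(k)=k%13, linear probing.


Insert 82: h=4 -> slot 4
Insert 41: h=2 -> slot 2
Insert 98: h=7 -> slot 7
Insert 28: h=2, 1 probes -> slot 3

Table: [None, None, 41, 28, 82, None, None, 98, None, None, None, None, None]


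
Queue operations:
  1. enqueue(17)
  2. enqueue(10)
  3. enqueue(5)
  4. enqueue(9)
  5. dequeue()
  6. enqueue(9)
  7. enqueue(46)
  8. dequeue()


enqueue(17) -> [17]
enqueue(10) -> [17, 10]
enqueue(5) -> [17, 10, 5]
enqueue(9) -> [17, 10, 5, 9]
dequeue()->17, [10, 5, 9]
enqueue(9) -> [10, 5, 9, 9]
enqueue(46) -> [10, 5, 9, 9, 46]
dequeue()->10, [5, 9, 9, 46]

Final queue: [5, 9, 9, 46]


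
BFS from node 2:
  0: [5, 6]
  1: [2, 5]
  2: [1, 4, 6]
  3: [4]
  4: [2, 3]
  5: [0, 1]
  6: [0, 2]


Visit 2, enqueue [1, 4, 6]
Visit 1, enqueue [5]
Visit 4, enqueue [3]
Visit 6, enqueue [0]
Visit 5, enqueue []
Visit 3, enqueue []
Visit 0, enqueue []

BFS order: [2, 1, 4, 6, 5, 3, 0]


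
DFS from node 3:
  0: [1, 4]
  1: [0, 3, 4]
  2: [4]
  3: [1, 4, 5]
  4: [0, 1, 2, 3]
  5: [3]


Visit 3, push [5, 4, 1]
Visit 1, push [4, 0]
Visit 0, push [4]
Visit 4, push [2]
Visit 2, push []
Visit 5, push []

DFS order: [3, 1, 0, 4, 2, 5]


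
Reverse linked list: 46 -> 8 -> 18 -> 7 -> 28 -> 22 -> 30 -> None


Step 1: curr=46, set curr.next=prev(None) | reversed so far: 46
Step 2: curr=8, set curr.next=prev(46) | reversed so far: 8 -> 46
Step 3: curr=18, set curr.next=prev(8) | reversed so far: 18 -> 8 -> 46
Step 4: curr=7, set curr.next=prev(18) | reversed so far: 7 -> 18 -> 8 -> 46
Step 5: curr=28, set curr.next=prev(7) | reversed so far: 28 -> 7 -> 18 -> 8 -> 46
Step 6: curr=22, set curr.next=prev(28) | reversed so far: 22 -> 28 -> 7 -> 18 -> 8 -> 46
Step 7: curr=30, set curr.next=prev(22) | reversed so far: 30 -> 22 -> 28 -> 7 -> 18 -> 8 -> 46

30 -> 22 -> 28 -> 7 -> 18 -> 8 -> 46 -> None


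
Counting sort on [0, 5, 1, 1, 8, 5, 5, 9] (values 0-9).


Input: [0, 5, 1, 1, 8, 5, 5, 9]
Counts: [1, 2, 0, 0, 0, 3, 0, 0, 1, 1]

Sorted: [0, 1, 1, 5, 5, 5, 8, 9]


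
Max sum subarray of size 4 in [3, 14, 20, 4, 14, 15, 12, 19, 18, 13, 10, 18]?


[0:4]: 41
[1:5]: 52
[2:6]: 53
[3:7]: 45
[4:8]: 60
[5:9]: 64
[6:10]: 62
[7:11]: 60
[8:12]: 59

Max: 64 at [5:9]


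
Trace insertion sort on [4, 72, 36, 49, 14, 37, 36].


Initial: [4, 72, 36, 49, 14, 37, 36]
Insert 72: [4, 72, 36, 49, 14, 37, 36]
Insert 36: [4, 36, 72, 49, 14, 37, 36]
Insert 49: [4, 36, 49, 72, 14, 37, 36]
Insert 14: [4, 14, 36, 49, 72, 37, 36]
Insert 37: [4, 14, 36, 37, 49, 72, 36]
Insert 36: [4, 14, 36, 36, 37, 49, 72]

Sorted: [4, 14, 36, 36, 37, 49, 72]


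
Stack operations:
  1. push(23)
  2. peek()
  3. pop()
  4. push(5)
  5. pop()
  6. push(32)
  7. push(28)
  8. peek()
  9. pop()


push(23) -> [23]
peek()->23
pop()->23, []
push(5) -> [5]
pop()->5, []
push(32) -> [32]
push(28) -> [32, 28]
peek()->28
pop()->28, [32]

Final stack: [32]


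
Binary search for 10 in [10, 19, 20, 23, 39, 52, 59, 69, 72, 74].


Step 1: lo=0, hi=9, mid=4, val=39
Step 2: lo=0, hi=3, mid=1, val=19
Step 3: lo=0, hi=0, mid=0, val=10

Found at index 0


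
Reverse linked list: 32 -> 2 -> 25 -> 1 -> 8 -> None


Step 1: curr=32, set curr.next=prev(None) | reversed so far: 32
Step 2: curr=2, set curr.next=prev(32) | reversed so far: 2 -> 32
Step 3: curr=25, set curr.next=prev(2) | reversed so far: 25 -> 2 -> 32
Step 4: curr=1, set curr.next=prev(25) | reversed so far: 1 -> 25 -> 2 -> 32
Step 5: curr=8, set curr.next=prev(1) | reversed so far: 8 -> 1 -> 25 -> 2 -> 32

8 -> 1 -> 25 -> 2 -> 32 -> None


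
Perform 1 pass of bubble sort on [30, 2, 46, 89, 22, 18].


Initial: [30, 2, 46, 89, 22, 18]
Pass 1: [2, 30, 46, 22, 18, 89] (3 swaps)

After 1 pass: [2, 30, 46, 22, 18, 89]


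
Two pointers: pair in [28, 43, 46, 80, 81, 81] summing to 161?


lo=0(28)+hi=5(81)=109
lo=1(43)+hi=5(81)=124
lo=2(46)+hi=5(81)=127
lo=3(80)+hi=5(81)=161

Yes: 80+81=161


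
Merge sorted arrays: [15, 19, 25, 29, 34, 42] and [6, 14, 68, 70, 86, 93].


Take 6 from B
Take 14 from B
Take 15 from A
Take 19 from A
Take 25 from A
Take 29 from A
Take 34 from A
Take 42 from A

Merged: [6, 14, 15, 19, 25, 29, 34, 42, 68, 70, 86, 93]
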